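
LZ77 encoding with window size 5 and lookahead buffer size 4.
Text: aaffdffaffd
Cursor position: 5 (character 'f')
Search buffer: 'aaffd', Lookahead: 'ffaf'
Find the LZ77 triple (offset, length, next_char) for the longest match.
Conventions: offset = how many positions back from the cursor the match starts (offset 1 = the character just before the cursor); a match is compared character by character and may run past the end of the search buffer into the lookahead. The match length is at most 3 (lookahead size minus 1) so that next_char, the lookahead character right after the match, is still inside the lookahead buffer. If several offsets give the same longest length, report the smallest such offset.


Try each offset into the search buffer:
  offset=1 (pos 4, char 'd'): match length 0
  offset=2 (pos 3, char 'f'): match length 1
  offset=3 (pos 2, char 'f'): match length 2
  offset=4 (pos 1, char 'a'): match length 0
  offset=5 (pos 0, char 'a'): match length 0
Longest match has length 2 at offset 3.
next_char = character at position 5 + 2 = 7 -> 'a'

Best match: offset=3, length=2 (matching 'ff' starting at position 2)
LZ77 triple: (3, 2, 'a')


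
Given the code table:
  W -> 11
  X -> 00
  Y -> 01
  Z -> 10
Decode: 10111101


Decoding:
10 -> Z
11 -> W
11 -> W
01 -> Y


Result: ZWWY


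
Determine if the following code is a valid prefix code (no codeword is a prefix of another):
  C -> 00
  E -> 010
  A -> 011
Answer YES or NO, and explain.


Checking each pair (does one codeword prefix another?):
  C='00' vs E='010': no prefix
  C='00' vs A='011': no prefix
  E='010' vs C='00': no prefix
  E='010' vs A='011': no prefix
  A='011' vs C='00': no prefix
  A='011' vs E='010': no prefix
No violation found over all pairs.

YES -- this is a valid prefix code. No codeword is a prefix of any other codeword.


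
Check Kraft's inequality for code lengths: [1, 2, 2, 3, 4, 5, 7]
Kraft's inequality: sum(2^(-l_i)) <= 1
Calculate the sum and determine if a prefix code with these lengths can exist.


Sum = 2^(-1) + 2^(-2) + 2^(-2) + 2^(-3) + 2^(-4) + 2^(-5) + 2^(-7)
    = 0.5 + 0.25 + 0.25 + 0.125 + 0.0625 + 0.03125 + 0.0078125
    = 157/128 = 1.2265625
Since 1.2265625 > 1, Kraft's inequality is NOT satisfied.
A prefix code with these lengths CANNOT exist.

Kraft sum = 1.2265625. Not satisfied.


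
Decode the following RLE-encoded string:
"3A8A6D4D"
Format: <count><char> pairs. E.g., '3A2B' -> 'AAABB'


Expanding each <count><char> pair:
  3A -> 'AAA'
  8A -> 'AAAAAAAA'
  6D -> 'DDDDDD'
  4D -> 'DDDD'

Decoded = AAAAAAAAAAADDDDDDDDDD


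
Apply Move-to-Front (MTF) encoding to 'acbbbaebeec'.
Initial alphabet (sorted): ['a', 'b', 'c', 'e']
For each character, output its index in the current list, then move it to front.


MTF encoding:
'a': index 0 in ['a', 'b', 'c', 'e'] -> ['a', 'b', 'c', 'e']
'c': index 2 in ['a', 'b', 'c', 'e'] -> ['c', 'a', 'b', 'e']
'b': index 2 in ['c', 'a', 'b', 'e'] -> ['b', 'c', 'a', 'e']
'b': index 0 in ['b', 'c', 'a', 'e'] -> ['b', 'c', 'a', 'e']
'b': index 0 in ['b', 'c', 'a', 'e'] -> ['b', 'c', 'a', 'e']
'a': index 2 in ['b', 'c', 'a', 'e'] -> ['a', 'b', 'c', 'e']
'e': index 3 in ['a', 'b', 'c', 'e'] -> ['e', 'a', 'b', 'c']
'b': index 2 in ['e', 'a', 'b', 'c'] -> ['b', 'e', 'a', 'c']
'e': index 1 in ['b', 'e', 'a', 'c'] -> ['e', 'b', 'a', 'c']
'e': index 0 in ['e', 'b', 'a', 'c'] -> ['e', 'b', 'a', 'c']
'c': index 3 in ['e', 'b', 'a', 'c'] -> ['c', 'e', 'b', 'a']


Output: [0, 2, 2, 0, 0, 2, 3, 2, 1, 0, 3]


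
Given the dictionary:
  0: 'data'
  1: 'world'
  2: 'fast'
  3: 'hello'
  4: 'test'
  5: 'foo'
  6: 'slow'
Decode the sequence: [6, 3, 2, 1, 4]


Look up each index in the dictionary:
  6 -> 'slow'
  3 -> 'hello'
  2 -> 'fast'
  1 -> 'world'
  4 -> 'test'

Decoded: "slow hello fast world test"


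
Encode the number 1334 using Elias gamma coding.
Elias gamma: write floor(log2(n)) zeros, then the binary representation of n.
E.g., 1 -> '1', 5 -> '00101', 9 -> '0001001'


num_bits = floor(log2(1334)) + 1 = 11
leading_zeros = num_bits - 1 = 10
binary(1334) = 10100110110

Elias gamma(1334) = '0000000000' + '10100110110' = 000000000010100110110 (21 bits)


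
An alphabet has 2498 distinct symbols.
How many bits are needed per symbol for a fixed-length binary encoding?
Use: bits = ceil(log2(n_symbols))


log2(2498) = 11.2866
Bracket: 2^11 = 2048 < 2498 <= 2^12 = 4096
So ceil(log2(2498)) = 12

bits = ceil(log2(2498)) = ceil(11.2866) = 12 bits


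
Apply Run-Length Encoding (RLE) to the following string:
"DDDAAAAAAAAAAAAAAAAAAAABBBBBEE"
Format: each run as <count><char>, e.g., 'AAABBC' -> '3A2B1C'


Scanning runs left to right:
  i=0: run of 'D' x 3 -> '3D'
  i=3: run of 'A' x 20 -> '20A'
  i=23: run of 'B' x 5 -> '5B'
  i=28: run of 'E' x 2 -> '2E'

RLE = 3D20A5B2E


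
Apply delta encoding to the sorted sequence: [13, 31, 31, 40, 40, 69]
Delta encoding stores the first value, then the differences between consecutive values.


First value: 13
Deltas:
  31 - 13 = 18
  31 - 31 = 0
  40 - 31 = 9
  40 - 40 = 0
  69 - 40 = 29


Delta encoded: [13, 18, 0, 9, 0, 29]


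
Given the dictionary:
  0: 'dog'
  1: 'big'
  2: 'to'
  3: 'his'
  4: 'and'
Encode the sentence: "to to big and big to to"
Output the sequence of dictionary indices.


Look up each word in the dictionary:
  'to' -> 2
  'to' -> 2
  'big' -> 1
  'and' -> 4
  'big' -> 1
  'to' -> 2
  'to' -> 2

Encoded: [2, 2, 1, 4, 1, 2, 2]


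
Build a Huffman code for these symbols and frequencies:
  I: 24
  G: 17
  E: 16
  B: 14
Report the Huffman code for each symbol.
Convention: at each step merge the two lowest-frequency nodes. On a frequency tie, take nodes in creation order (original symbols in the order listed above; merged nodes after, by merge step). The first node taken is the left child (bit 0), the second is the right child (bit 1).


Huffman tree construction:
Step 1: Merge B(14) + E(16) = 30
Step 2: Merge G(17) + I(24) = 41
Step 3: Merge (B+E)(30) + (G+I)(41) = 71
Read each symbol's code off the tree from the root (left child = 0, right child = 1).

Codes:
  I: 11 (length 2)
  G: 10 (length 2)
  E: 01 (length 2)
  B: 00 (length 2)
Average code length: 142/71 = 2.0000 bits/symbol


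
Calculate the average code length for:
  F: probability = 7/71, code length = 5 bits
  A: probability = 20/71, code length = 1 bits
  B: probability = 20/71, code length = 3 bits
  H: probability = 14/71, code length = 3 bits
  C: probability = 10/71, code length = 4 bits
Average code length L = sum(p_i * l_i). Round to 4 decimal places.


Weighted contributions p_i * l_i:
  F: (7/71) * 5 = 35/71
  A: (20/71) * 1 = 20/71
  B: (20/71) * 3 = 60/71
  H: (14/71) * 3 = 42/71
  C: (10/71) * 4 = 40/71
Sum = (35 + 20 + 60 + 42 + 40)/71 = 197/71

L = 197/71 = 2.7746 bits/symbol


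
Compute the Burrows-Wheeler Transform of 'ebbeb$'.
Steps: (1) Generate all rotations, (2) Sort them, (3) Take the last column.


Rotations (sorted):
  0: $ebbeb -> last char: b
  1: b$ebbe -> last char: e
  2: bbeb$e -> last char: e
  3: beb$eb -> last char: b
  4: eb$ebb -> last char: b
  5: ebbeb$ -> last char: $


BWT = beebb$


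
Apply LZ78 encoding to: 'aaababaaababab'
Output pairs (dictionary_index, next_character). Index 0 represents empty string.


LZ78 encoding steps:
Dictionary: {0: ''}
Step 1: w='' (idx 0), next='a' -> output (0, 'a'), add 'a' as idx 1
Step 2: w='a' (idx 1), next='a' -> output (1, 'a'), add 'aa' as idx 2
Step 3: w='' (idx 0), next='b' -> output (0, 'b'), add 'b' as idx 3
Step 4: w='a' (idx 1), next='b' -> output (1, 'b'), add 'ab' as idx 4
Step 5: w='aa' (idx 2), next='a' -> output (2, 'a'), add 'aaa' as idx 5
Step 6: w='b' (idx 3), next='a' -> output (3, 'a'), add 'ba' as idx 6
Step 7: w='ba' (idx 6), next='b' -> output (6, 'b'), add 'bab' as idx 7


Encoded: [(0, 'a'), (1, 'a'), (0, 'b'), (1, 'b'), (2, 'a'), (3, 'a'), (6, 'b')]


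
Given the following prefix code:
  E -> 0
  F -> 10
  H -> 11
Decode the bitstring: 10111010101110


Decoding step by step:
Bits 10 -> F
Bits 11 -> H
Bits 10 -> F
Bits 10 -> F
Bits 10 -> F
Bits 11 -> H
Bits 10 -> F


Decoded message: FHFFFHF


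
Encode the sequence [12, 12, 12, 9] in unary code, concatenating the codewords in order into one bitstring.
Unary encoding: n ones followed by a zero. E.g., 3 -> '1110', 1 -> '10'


Encode each number as n ones followed by a terminating 0:
  12 -> 1111111111110 (13 bits)
  12 -> 1111111111110 (13 bits)
  12 -> 1111111111110 (13 bits)
  9 -> 1111111110 (10 bits)
Total length = 13 + 13 + 13 + 10 = 49 bits.

Unary([12, 12, 12, 9]) = 1111111111110111111111111011111111111101111111110 (49 bits)


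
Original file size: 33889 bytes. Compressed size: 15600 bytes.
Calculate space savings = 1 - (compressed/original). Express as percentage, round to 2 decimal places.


ratio = compressed/original = 15600/33889 = 0.460326
savings = 1 - ratio = 1 - 0.460326 = 0.539674
as a percentage: 0.539674 * 100 = 53.97%

Space savings = 1 - 15600/33889 = 53.97%


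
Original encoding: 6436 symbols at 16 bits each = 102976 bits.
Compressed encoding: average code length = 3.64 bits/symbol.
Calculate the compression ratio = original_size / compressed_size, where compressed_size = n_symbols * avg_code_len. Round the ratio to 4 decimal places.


original_size = n_symbols * orig_bits = 6436 * 16 = 102976 bits
compressed_size = n_symbols * avg_code_len = 6436 * 3.64 = 23427.04 bits
ratio = original_size / compressed_size = 102976 / 23427.04 = 4.3956

Compression ratio = 4.3956


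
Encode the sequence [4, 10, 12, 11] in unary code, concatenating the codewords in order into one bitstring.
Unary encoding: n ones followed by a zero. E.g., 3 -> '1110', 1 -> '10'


Encode each number as n ones followed by a terminating 0:
  4 -> 11110 (5 bits)
  10 -> 11111111110 (11 bits)
  12 -> 1111111111110 (13 bits)
  11 -> 111111111110 (12 bits)
Total length = 5 + 11 + 13 + 12 = 41 bits.

Unary([4, 10, 12, 11]) = 11110111111111101111111111110111111111110 (41 bits)


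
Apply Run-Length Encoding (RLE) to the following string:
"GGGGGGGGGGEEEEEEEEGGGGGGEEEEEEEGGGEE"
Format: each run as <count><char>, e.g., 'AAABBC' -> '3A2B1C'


Scanning runs left to right:
  i=0: run of 'G' x 10 -> '10G'
  i=10: run of 'E' x 8 -> '8E'
  i=18: run of 'G' x 6 -> '6G'
  i=24: run of 'E' x 7 -> '7E'
  i=31: run of 'G' x 3 -> '3G'
  i=34: run of 'E' x 2 -> '2E'

RLE = 10G8E6G7E3G2E


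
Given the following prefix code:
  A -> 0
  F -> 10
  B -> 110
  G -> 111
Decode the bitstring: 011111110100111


Decoding step by step:
Bits 0 -> A
Bits 111 -> G
Bits 111 -> G
Bits 10 -> F
Bits 10 -> F
Bits 0 -> A
Bits 111 -> G


Decoded message: AGGFFAG


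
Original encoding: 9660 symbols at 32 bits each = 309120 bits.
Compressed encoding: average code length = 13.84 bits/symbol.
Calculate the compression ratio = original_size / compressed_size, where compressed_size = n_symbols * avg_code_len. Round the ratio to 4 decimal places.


original_size = n_symbols * orig_bits = 9660 * 32 = 309120 bits
compressed_size = n_symbols * avg_code_len = 9660 * 13.84 = 133694.4 bits
ratio = original_size / compressed_size = 309120 / 133694.4 = 2.3121

Compression ratio = 2.3121


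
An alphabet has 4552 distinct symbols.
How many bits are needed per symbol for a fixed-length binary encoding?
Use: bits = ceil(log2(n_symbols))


log2(4552) = 12.1523
Bracket: 2^12 = 4096 < 4552 <= 2^13 = 8192
So ceil(log2(4552)) = 13

bits = ceil(log2(4552)) = ceil(12.1523) = 13 bits


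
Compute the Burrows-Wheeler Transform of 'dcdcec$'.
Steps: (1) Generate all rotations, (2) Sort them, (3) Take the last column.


Rotations (sorted):
  0: $dcdcec -> last char: c
  1: c$dcdce -> last char: e
  2: cdcec$d -> last char: d
  3: cec$dcd -> last char: d
  4: dcdcec$ -> last char: $
  5: dcec$dc -> last char: c
  6: ec$dcdc -> last char: c


BWT = cedd$cc


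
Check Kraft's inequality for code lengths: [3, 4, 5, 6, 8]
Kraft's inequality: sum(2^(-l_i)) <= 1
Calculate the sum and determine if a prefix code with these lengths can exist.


Sum = 2^(-3) + 2^(-4) + 2^(-5) + 2^(-6) + 2^(-8)
    = 0.125 + 0.0625 + 0.03125 + 0.015625 + 0.00390625
    = 61/256 = 0.23828125
Since 0.23828125 <= 1, Kraft's inequality IS satisfied.
A prefix code with these lengths CAN exist.

Kraft sum = 0.23828125. Satisfied.


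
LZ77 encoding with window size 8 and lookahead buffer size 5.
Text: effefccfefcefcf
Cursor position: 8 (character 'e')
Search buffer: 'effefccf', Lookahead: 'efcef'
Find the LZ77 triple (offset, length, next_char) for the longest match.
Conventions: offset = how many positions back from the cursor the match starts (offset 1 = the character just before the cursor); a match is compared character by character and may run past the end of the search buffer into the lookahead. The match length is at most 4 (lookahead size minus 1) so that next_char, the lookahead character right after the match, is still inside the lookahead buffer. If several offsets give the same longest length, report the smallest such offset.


Try each offset into the search buffer:
  offset=1 (pos 7, char 'f'): match length 0
  offset=2 (pos 6, char 'c'): match length 0
  offset=3 (pos 5, char 'c'): match length 0
  offset=4 (pos 4, char 'f'): match length 0
  offset=5 (pos 3, char 'e'): match length 3
  offset=6 (pos 2, char 'f'): match length 0
  offset=7 (pos 1, char 'f'): match length 0
  offset=8 (pos 0, char 'e'): match length 2
Longest match has length 3 at offset 5.
next_char = character at position 8 + 3 = 11 -> 'e'

Best match: offset=5, length=3 (matching 'efc' starting at position 3)
LZ77 triple: (5, 3, 'e')


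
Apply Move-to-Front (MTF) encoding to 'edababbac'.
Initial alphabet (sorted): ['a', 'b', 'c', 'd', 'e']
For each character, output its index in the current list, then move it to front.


MTF encoding:
'e': index 4 in ['a', 'b', 'c', 'd', 'e'] -> ['e', 'a', 'b', 'c', 'd']
'd': index 4 in ['e', 'a', 'b', 'c', 'd'] -> ['d', 'e', 'a', 'b', 'c']
'a': index 2 in ['d', 'e', 'a', 'b', 'c'] -> ['a', 'd', 'e', 'b', 'c']
'b': index 3 in ['a', 'd', 'e', 'b', 'c'] -> ['b', 'a', 'd', 'e', 'c']
'a': index 1 in ['b', 'a', 'd', 'e', 'c'] -> ['a', 'b', 'd', 'e', 'c']
'b': index 1 in ['a', 'b', 'd', 'e', 'c'] -> ['b', 'a', 'd', 'e', 'c']
'b': index 0 in ['b', 'a', 'd', 'e', 'c'] -> ['b', 'a', 'd', 'e', 'c']
'a': index 1 in ['b', 'a', 'd', 'e', 'c'] -> ['a', 'b', 'd', 'e', 'c']
'c': index 4 in ['a', 'b', 'd', 'e', 'c'] -> ['c', 'a', 'b', 'd', 'e']


Output: [4, 4, 2, 3, 1, 1, 0, 1, 4]


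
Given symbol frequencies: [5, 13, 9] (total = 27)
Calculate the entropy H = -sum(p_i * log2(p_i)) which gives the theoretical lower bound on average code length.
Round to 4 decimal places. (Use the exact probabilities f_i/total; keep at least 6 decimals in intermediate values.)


Per-symbol terms -p_i * log2(p_i) with p_i = f_i/27:
  p = 5/27 = 0.185185: log2(p) = -2.432959, -p*log2(p) = 0.450548
  p = 13/27 = 0.481481: log2(p) = -1.054448, -p*log2(p) = 0.507697
  p = 9/27 = 0.333333: log2(p) = -1.584963, -p*log2(p) = 0.528321
H = 0.450548 + 0.507697 + 0.528321 = 1.486566

H = 1.4866 bits/symbol


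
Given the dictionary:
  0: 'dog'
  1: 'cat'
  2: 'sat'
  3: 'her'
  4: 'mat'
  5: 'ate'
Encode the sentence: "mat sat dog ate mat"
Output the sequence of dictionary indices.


Look up each word in the dictionary:
  'mat' -> 4
  'sat' -> 2
  'dog' -> 0
  'ate' -> 5
  'mat' -> 4

Encoded: [4, 2, 0, 5, 4]


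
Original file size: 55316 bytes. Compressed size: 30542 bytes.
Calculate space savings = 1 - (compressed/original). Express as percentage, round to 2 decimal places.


ratio = compressed/original = 30542/55316 = 0.552137
savings = 1 - ratio = 1 - 0.552137 = 0.447863
as a percentage: 0.447863 * 100 = 44.79%

Space savings = 1 - 30542/55316 = 44.79%


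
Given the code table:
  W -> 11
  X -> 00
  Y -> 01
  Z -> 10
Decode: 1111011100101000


Decoding:
11 -> W
11 -> W
01 -> Y
11 -> W
00 -> X
10 -> Z
10 -> Z
00 -> X


Result: WWYWXZZX


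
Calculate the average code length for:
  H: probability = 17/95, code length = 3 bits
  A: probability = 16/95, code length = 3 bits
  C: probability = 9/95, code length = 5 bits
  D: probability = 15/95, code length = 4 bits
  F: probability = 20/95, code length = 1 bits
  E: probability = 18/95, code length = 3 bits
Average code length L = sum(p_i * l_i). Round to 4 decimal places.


Weighted contributions p_i * l_i:
  H: (17/95) * 3 = 51/95
  A: (16/95) * 3 = 48/95
  C: (9/95) * 5 = 45/95
  D: (15/95) * 4 = 60/95
  F: (20/95) * 1 = 20/95
  E: (18/95) * 3 = 54/95
Sum = (51 + 48 + 45 + 60 + 20 + 54)/95 = 278/95

L = 278/95 = 2.9263 bits/symbol


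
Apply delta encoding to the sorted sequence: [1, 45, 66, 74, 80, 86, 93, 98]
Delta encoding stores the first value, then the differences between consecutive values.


First value: 1
Deltas:
  45 - 1 = 44
  66 - 45 = 21
  74 - 66 = 8
  80 - 74 = 6
  86 - 80 = 6
  93 - 86 = 7
  98 - 93 = 5


Delta encoded: [1, 44, 21, 8, 6, 6, 7, 5]


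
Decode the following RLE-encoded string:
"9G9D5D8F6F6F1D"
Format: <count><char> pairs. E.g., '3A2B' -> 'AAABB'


Expanding each <count><char> pair:
  9G -> 'GGGGGGGGG'
  9D -> 'DDDDDDDDD'
  5D -> 'DDDDD'
  8F -> 'FFFFFFFF'
  6F -> 'FFFFFF'
  6F -> 'FFFFFF'
  1D -> 'D'

Decoded = GGGGGGGGGDDDDDDDDDDDDDDFFFFFFFFFFFFFFFFFFFFD


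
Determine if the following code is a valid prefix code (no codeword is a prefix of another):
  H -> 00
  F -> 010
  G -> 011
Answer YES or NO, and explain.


Checking each pair (does one codeword prefix another?):
  H='00' vs F='010': no prefix
  H='00' vs G='011': no prefix
  F='010' vs H='00': no prefix
  F='010' vs G='011': no prefix
  G='011' vs H='00': no prefix
  G='011' vs F='010': no prefix
No violation found over all pairs.

YES -- this is a valid prefix code. No codeword is a prefix of any other codeword.


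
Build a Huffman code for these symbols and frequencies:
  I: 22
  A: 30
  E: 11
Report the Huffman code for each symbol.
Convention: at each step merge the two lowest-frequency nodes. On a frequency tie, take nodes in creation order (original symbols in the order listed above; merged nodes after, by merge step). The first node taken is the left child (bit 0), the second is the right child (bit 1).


Huffman tree construction:
Step 1: Merge E(11) + I(22) = 33
Step 2: Merge A(30) + (E+I)(33) = 63
Read each symbol's code off the tree from the root (left child = 0, right child = 1).

Codes:
  I: 11 (length 2)
  A: 0 (length 1)
  E: 10 (length 2)
Average code length: 96/63 = 1.5238 bits/symbol


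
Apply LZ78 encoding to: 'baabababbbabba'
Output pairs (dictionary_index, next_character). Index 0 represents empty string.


LZ78 encoding steps:
Dictionary: {0: ''}
Step 1: w='' (idx 0), next='b' -> output (0, 'b'), add 'b' as idx 1
Step 2: w='' (idx 0), next='a' -> output (0, 'a'), add 'a' as idx 2
Step 3: w='a' (idx 2), next='b' -> output (2, 'b'), add 'ab' as idx 3
Step 4: w='ab' (idx 3), next='a' -> output (3, 'a'), add 'aba' as idx 4
Step 5: w='b' (idx 1), next='b' -> output (1, 'b'), add 'bb' as idx 5
Step 6: w='b' (idx 1), next='a' -> output (1, 'a'), add 'ba' as idx 6
Step 7: w='bb' (idx 5), next='a' -> output (5, 'a'), add 'bba' as idx 7


Encoded: [(0, 'b'), (0, 'a'), (2, 'b'), (3, 'a'), (1, 'b'), (1, 'a'), (5, 'a')]


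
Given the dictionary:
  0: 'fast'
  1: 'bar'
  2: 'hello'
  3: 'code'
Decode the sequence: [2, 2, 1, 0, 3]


Look up each index in the dictionary:
  2 -> 'hello'
  2 -> 'hello'
  1 -> 'bar'
  0 -> 'fast'
  3 -> 'code'

Decoded: "hello hello bar fast code"


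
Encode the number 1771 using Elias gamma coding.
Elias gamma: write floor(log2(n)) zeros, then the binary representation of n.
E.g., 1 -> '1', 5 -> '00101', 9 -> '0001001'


num_bits = floor(log2(1771)) + 1 = 11
leading_zeros = num_bits - 1 = 10
binary(1771) = 11011101011

Elias gamma(1771) = '0000000000' + '11011101011' = 000000000011011101011 (21 bits)


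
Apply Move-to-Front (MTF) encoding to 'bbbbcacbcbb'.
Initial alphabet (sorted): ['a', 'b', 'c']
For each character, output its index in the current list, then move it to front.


MTF encoding:
'b': index 1 in ['a', 'b', 'c'] -> ['b', 'a', 'c']
'b': index 0 in ['b', 'a', 'c'] -> ['b', 'a', 'c']
'b': index 0 in ['b', 'a', 'c'] -> ['b', 'a', 'c']
'b': index 0 in ['b', 'a', 'c'] -> ['b', 'a', 'c']
'c': index 2 in ['b', 'a', 'c'] -> ['c', 'b', 'a']
'a': index 2 in ['c', 'b', 'a'] -> ['a', 'c', 'b']
'c': index 1 in ['a', 'c', 'b'] -> ['c', 'a', 'b']
'b': index 2 in ['c', 'a', 'b'] -> ['b', 'c', 'a']
'c': index 1 in ['b', 'c', 'a'] -> ['c', 'b', 'a']
'b': index 1 in ['c', 'b', 'a'] -> ['b', 'c', 'a']
'b': index 0 in ['b', 'c', 'a'] -> ['b', 'c', 'a']


Output: [1, 0, 0, 0, 2, 2, 1, 2, 1, 1, 0]


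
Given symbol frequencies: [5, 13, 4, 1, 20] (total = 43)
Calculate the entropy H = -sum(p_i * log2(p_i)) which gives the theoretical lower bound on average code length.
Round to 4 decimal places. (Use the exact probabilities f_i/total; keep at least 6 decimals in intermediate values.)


Per-symbol terms -p_i * log2(p_i) with p_i = f_i/43:
  p = 5/43 = 0.116279: log2(p) = -3.104337, -p*log2(p) = 0.360969
  p = 13/43 = 0.302326: log2(p) = -1.725825, -p*log2(p) = 0.521761
  p = 4/43 = 0.093023: log2(p) = -3.426265, -p*log2(p) = 0.318722
  p = 1/43 = 0.023256: log2(p) = -5.426265, -p*log2(p) = 0.126192
  p = 20/43 = 0.465116: log2(p) = -1.104337, -p*log2(p) = 0.513645
H = 0.360969 + 0.521761 + 0.318722 + 0.126192 + 0.513645 = 1.841289

H = 1.8413 bits/symbol


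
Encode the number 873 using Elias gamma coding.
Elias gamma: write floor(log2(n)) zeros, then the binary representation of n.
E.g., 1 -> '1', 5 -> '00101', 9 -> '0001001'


num_bits = floor(log2(873)) + 1 = 10
leading_zeros = num_bits - 1 = 9
binary(873) = 1101101001

Elias gamma(873) = '000000000' + '1101101001' = 0000000001101101001 (19 bits)


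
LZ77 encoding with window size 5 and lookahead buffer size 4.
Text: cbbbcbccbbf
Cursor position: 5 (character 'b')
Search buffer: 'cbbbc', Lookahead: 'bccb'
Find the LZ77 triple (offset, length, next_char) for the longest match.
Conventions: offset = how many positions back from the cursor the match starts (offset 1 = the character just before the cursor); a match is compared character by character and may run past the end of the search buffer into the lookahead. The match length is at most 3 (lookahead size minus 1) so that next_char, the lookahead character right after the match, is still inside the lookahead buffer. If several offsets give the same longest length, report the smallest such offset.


Try each offset into the search buffer:
  offset=1 (pos 4, char 'c'): match length 0
  offset=2 (pos 3, char 'b'): match length 2
  offset=3 (pos 2, char 'b'): match length 1
  offset=4 (pos 1, char 'b'): match length 1
  offset=5 (pos 0, char 'c'): match length 0
Longest match has length 2 at offset 2.
next_char = character at position 5 + 2 = 7 -> 'c'

Best match: offset=2, length=2 (matching 'bc' starting at position 3)
LZ77 triple: (2, 2, 'c')


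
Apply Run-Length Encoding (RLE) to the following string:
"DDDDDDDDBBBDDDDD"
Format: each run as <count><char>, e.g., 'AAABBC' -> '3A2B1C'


Scanning runs left to right:
  i=0: run of 'D' x 8 -> '8D'
  i=8: run of 'B' x 3 -> '3B'
  i=11: run of 'D' x 5 -> '5D'

RLE = 8D3B5D


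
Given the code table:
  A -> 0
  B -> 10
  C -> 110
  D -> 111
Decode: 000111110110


Decoding:
0 -> A
0 -> A
0 -> A
111 -> D
110 -> C
110 -> C


Result: AAADCC


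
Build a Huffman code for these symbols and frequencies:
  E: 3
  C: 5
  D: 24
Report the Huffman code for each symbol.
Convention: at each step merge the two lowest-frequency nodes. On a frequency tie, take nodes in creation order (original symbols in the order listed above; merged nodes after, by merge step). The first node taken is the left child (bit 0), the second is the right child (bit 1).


Huffman tree construction:
Step 1: Merge E(3) + C(5) = 8
Step 2: Merge (E+C)(8) + D(24) = 32
Read each symbol's code off the tree from the root (left child = 0, right child = 1).

Codes:
  E: 00 (length 2)
  C: 01 (length 2)
  D: 1 (length 1)
Average code length: 40/32 = 1.2500 bits/symbol


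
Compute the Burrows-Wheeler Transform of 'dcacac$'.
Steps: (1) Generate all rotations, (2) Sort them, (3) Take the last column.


Rotations (sorted):
  0: $dcacac -> last char: c
  1: ac$dcac -> last char: c
  2: acac$dc -> last char: c
  3: c$dcaca -> last char: a
  4: cac$dca -> last char: a
  5: cacac$d -> last char: d
  6: dcacac$ -> last char: $


BWT = cccaad$


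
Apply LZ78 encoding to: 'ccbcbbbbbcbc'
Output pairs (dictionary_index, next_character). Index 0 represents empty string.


LZ78 encoding steps:
Dictionary: {0: ''}
Step 1: w='' (idx 0), next='c' -> output (0, 'c'), add 'c' as idx 1
Step 2: w='c' (idx 1), next='b' -> output (1, 'b'), add 'cb' as idx 2
Step 3: w='cb' (idx 2), next='b' -> output (2, 'b'), add 'cbb' as idx 3
Step 4: w='' (idx 0), next='b' -> output (0, 'b'), add 'b' as idx 4
Step 5: w='b' (idx 4), next='b' -> output (4, 'b'), add 'bb' as idx 5
Step 6: w='cb' (idx 2), next='c' -> output (2, 'c'), add 'cbc' as idx 6


Encoded: [(0, 'c'), (1, 'b'), (2, 'b'), (0, 'b'), (4, 'b'), (2, 'c')]


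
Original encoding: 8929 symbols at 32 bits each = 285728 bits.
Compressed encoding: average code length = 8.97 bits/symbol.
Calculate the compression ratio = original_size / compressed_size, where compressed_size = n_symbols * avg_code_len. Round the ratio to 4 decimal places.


original_size = n_symbols * orig_bits = 8929 * 32 = 285728 bits
compressed_size = n_symbols * avg_code_len = 8929 * 8.97 = 80093.13 bits
ratio = original_size / compressed_size = 285728 / 80093.13 = 3.5674

Compression ratio = 3.5674


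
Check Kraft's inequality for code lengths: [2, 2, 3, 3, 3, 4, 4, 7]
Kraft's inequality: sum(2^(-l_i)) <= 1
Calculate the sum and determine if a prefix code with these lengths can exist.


Sum = 2^(-2) + 2^(-2) + 2^(-3) + 2^(-3) + 2^(-3) + 2^(-4) + 2^(-4) + 2^(-7)
    = 0.25 + 0.25 + 0.125 + 0.125 + 0.125 + 0.0625 + 0.0625 + 0.0078125
    = 129/128 = 1.0078125
Since 1.0078125 > 1, Kraft's inequality is NOT satisfied.
A prefix code with these lengths CANNOT exist.

Kraft sum = 1.0078125. Not satisfied.


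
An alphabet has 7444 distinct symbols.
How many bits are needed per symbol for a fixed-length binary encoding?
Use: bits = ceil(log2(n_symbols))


log2(7444) = 12.8619
Bracket: 2^12 = 4096 < 7444 <= 2^13 = 8192
So ceil(log2(7444)) = 13

bits = ceil(log2(7444)) = ceil(12.8619) = 13 bits


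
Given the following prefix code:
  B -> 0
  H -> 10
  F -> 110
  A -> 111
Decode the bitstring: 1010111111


Decoding step by step:
Bits 10 -> H
Bits 10 -> H
Bits 111 -> A
Bits 111 -> A


Decoded message: HHAA


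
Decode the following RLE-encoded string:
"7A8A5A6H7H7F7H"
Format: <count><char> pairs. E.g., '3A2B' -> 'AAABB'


Expanding each <count><char> pair:
  7A -> 'AAAAAAA'
  8A -> 'AAAAAAAA'
  5A -> 'AAAAA'
  6H -> 'HHHHHH'
  7H -> 'HHHHHHH'
  7F -> 'FFFFFFF'
  7H -> 'HHHHHHH'

Decoded = AAAAAAAAAAAAAAAAAAAAHHHHHHHHHHHHHFFFFFFFHHHHHHH


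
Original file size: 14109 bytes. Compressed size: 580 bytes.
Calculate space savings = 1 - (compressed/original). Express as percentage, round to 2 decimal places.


ratio = compressed/original = 580/14109 = 0.041109
savings = 1 - ratio = 1 - 0.041109 = 0.958891
as a percentage: 0.958891 * 100 = 95.89%

Space savings = 1 - 580/14109 = 95.89%


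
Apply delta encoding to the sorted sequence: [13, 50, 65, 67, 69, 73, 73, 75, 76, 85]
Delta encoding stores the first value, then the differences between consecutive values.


First value: 13
Deltas:
  50 - 13 = 37
  65 - 50 = 15
  67 - 65 = 2
  69 - 67 = 2
  73 - 69 = 4
  73 - 73 = 0
  75 - 73 = 2
  76 - 75 = 1
  85 - 76 = 9


Delta encoded: [13, 37, 15, 2, 2, 4, 0, 2, 1, 9]


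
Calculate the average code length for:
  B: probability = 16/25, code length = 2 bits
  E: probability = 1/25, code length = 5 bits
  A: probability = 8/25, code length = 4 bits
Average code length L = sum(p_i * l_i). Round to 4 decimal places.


Weighted contributions p_i * l_i:
  B: (16/25) * 2 = 32/25
  E: (1/25) * 5 = 5/25
  A: (8/25) * 4 = 32/25
Sum = (32 + 5 + 32)/25 = 69/25

L = 69/25 = 2.7600 bits/symbol


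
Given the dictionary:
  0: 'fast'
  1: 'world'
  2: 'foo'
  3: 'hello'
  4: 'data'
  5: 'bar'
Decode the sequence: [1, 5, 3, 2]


Look up each index in the dictionary:
  1 -> 'world'
  5 -> 'bar'
  3 -> 'hello'
  2 -> 'foo'

Decoded: "world bar hello foo"


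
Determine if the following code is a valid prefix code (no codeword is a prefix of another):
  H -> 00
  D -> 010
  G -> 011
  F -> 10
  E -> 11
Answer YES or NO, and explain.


Checking each pair (does one codeword prefix another?):
  H='00' vs D='010': no prefix
  H='00' vs G='011': no prefix
  H='00' vs F='10': no prefix
  H='00' vs E='11': no prefix
  D='010' vs H='00': no prefix
  D='010' vs G='011': no prefix
  D='010' vs F='10': no prefix
  D='010' vs E='11': no prefix
  G='011' vs H='00': no prefix
  G='011' vs D='010': no prefix
  G='011' vs F='10': no prefix
  G='011' vs E='11': no prefix
  F='10' vs H='00': no prefix
  F='10' vs D='010': no prefix
  F='10' vs G='011': no prefix
  F='10' vs E='11': no prefix
  E='11' vs H='00': no prefix
  E='11' vs D='010': no prefix
  E='11' vs G='011': no prefix
  E='11' vs F='10': no prefix
No violation found over all pairs.

YES -- this is a valid prefix code. No codeword is a prefix of any other codeword.


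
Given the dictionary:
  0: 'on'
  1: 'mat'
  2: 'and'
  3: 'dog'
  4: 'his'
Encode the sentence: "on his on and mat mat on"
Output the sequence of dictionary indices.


Look up each word in the dictionary:
  'on' -> 0
  'his' -> 4
  'on' -> 0
  'and' -> 2
  'mat' -> 1
  'mat' -> 1
  'on' -> 0

Encoded: [0, 4, 0, 2, 1, 1, 0]


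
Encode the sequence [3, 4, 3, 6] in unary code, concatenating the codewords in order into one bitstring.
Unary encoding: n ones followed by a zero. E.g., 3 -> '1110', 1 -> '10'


Encode each number as n ones followed by a terminating 0:
  3 -> 1110 (4 bits)
  4 -> 11110 (5 bits)
  3 -> 1110 (4 bits)
  6 -> 1111110 (7 bits)
Total length = 4 + 5 + 4 + 7 = 20 bits.

Unary([3, 4, 3, 6]) = 11101111011101111110 (20 bits)


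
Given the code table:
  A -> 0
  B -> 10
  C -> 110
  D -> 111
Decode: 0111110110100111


Decoding:
0 -> A
111 -> D
110 -> C
110 -> C
10 -> B
0 -> A
111 -> D


Result: ADCCBAD


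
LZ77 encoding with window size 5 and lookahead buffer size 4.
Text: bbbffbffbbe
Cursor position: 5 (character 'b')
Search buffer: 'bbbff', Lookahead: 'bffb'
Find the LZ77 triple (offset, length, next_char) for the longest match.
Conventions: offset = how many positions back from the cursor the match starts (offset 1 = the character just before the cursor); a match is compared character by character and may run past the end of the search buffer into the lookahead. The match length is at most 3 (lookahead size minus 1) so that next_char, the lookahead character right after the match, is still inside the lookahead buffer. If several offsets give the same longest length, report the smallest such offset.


Try each offset into the search buffer:
  offset=1 (pos 4, char 'f'): match length 0
  offset=2 (pos 3, char 'f'): match length 0
  offset=3 (pos 2, char 'b'): match length 3
  offset=4 (pos 1, char 'b'): match length 1
  offset=5 (pos 0, char 'b'): match length 1
Longest match has length 3 at offset 3.
next_char = character at position 5 + 3 = 8 -> 'b'

Best match: offset=3, length=3 (matching 'bff' starting at position 2)
LZ77 triple: (3, 3, 'b')


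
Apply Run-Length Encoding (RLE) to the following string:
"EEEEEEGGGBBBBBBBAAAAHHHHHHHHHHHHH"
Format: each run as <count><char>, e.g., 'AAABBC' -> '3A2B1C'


Scanning runs left to right:
  i=0: run of 'E' x 6 -> '6E'
  i=6: run of 'G' x 3 -> '3G'
  i=9: run of 'B' x 7 -> '7B'
  i=16: run of 'A' x 4 -> '4A'
  i=20: run of 'H' x 13 -> '13H'

RLE = 6E3G7B4A13H


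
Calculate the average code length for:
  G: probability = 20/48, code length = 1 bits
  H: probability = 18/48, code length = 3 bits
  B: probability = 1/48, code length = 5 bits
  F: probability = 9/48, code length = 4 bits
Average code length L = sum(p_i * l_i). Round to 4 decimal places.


Weighted contributions p_i * l_i:
  G: (20/48) * 1 = 20/48
  H: (18/48) * 3 = 54/48
  B: (1/48) * 5 = 5/48
  F: (9/48) * 4 = 36/48
Sum = (20 + 54 + 5 + 36)/48 = 115/48

L = 115/48 = 2.3958 bits/symbol


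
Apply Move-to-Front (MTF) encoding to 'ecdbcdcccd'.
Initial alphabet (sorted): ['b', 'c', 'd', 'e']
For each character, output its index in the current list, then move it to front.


MTF encoding:
'e': index 3 in ['b', 'c', 'd', 'e'] -> ['e', 'b', 'c', 'd']
'c': index 2 in ['e', 'b', 'c', 'd'] -> ['c', 'e', 'b', 'd']
'd': index 3 in ['c', 'e', 'b', 'd'] -> ['d', 'c', 'e', 'b']
'b': index 3 in ['d', 'c', 'e', 'b'] -> ['b', 'd', 'c', 'e']
'c': index 2 in ['b', 'd', 'c', 'e'] -> ['c', 'b', 'd', 'e']
'd': index 2 in ['c', 'b', 'd', 'e'] -> ['d', 'c', 'b', 'e']
'c': index 1 in ['d', 'c', 'b', 'e'] -> ['c', 'd', 'b', 'e']
'c': index 0 in ['c', 'd', 'b', 'e'] -> ['c', 'd', 'b', 'e']
'c': index 0 in ['c', 'd', 'b', 'e'] -> ['c', 'd', 'b', 'e']
'd': index 1 in ['c', 'd', 'b', 'e'] -> ['d', 'c', 'b', 'e']


Output: [3, 2, 3, 3, 2, 2, 1, 0, 0, 1]


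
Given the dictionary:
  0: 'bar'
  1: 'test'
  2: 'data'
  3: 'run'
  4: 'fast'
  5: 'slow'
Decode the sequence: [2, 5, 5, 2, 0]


Look up each index in the dictionary:
  2 -> 'data'
  5 -> 'slow'
  5 -> 'slow'
  2 -> 'data'
  0 -> 'bar'

Decoded: "data slow slow data bar"


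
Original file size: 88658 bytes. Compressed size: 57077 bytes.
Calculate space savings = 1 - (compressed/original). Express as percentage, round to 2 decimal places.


ratio = compressed/original = 57077/88658 = 0.643788
savings = 1 - ratio = 1 - 0.643788 = 0.356212
as a percentage: 0.356212 * 100 = 35.62%

Space savings = 1 - 57077/88658 = 35.62%


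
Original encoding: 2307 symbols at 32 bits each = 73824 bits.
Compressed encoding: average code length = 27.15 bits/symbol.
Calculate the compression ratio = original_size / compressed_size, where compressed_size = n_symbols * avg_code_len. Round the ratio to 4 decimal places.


original_size = n_symbols * orig_bits = 2307 * 32 = 73824 bits
compressed_size = n_symbols * avg_code_len = 2307 * 27.15 = 62635.05 bits
ratio = original_size / compressed_size = 73824 / 62635.05 = 1.1786

Compression ratio = 1.1786


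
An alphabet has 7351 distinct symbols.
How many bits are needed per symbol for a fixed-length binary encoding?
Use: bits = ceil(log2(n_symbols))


log2(7351) = 12.8437
Bracket: 2^12 = 4096 < 7351 <= 2^13 = 8192
So ceil(log2(7351)) = 13

bits = ceil(log2(7351)) = ceil(12.8437) = 13 bits


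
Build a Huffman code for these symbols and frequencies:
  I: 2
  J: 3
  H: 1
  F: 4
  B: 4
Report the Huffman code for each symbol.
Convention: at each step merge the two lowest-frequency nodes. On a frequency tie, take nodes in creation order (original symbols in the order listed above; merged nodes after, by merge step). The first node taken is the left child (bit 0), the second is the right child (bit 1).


Huffman tree construction:
Step 1: Merge H(1) + I(2) = 3
Step 2: Merge J(3) + (H+I)(3) = 6
Step 3: Merge F(4) + B(4) = 8
Step 4: Merge (J+(H+I))(6) + (F+B)(8) = 14
Read each symbol's code off the tree from the root (left child = 0, right child = 1).

Codes:
  I: 011 (length 3)
  J: 00 (length 2)
  H: 010 (length 3)
  F: 10 (length 2)
  B: 11 (length 2)
Average code length: 31/14 = 2.2143 bits/symbol


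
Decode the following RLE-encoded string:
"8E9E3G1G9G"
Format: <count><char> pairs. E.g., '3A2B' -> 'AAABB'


Expanding each <count><char> pair:
  8E -> 'EEEEEEEE'
  9E -> 'EEEEEEEEE'
  3G -> 'GGG'
  1G -> 'G'
  9G -> 'GGGGGGGGG'

Decoded = EEEEEEEEEEEEEEEEEGGGGGGGGGGGGG


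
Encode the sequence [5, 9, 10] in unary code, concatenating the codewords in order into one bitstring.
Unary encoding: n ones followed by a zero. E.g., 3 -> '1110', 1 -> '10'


Encode each number as n ones followed by a terminating 0:
  5 -> 111110 (6 bits)
  9 -> 1111111110 (10 bits)
  10 -> 11111111110 (11 bits)
Total length = 6 + 10 + 11 = 27 bits.

Unary([5, 9, 10]) = 111110111111111011111111110 (27 bits)


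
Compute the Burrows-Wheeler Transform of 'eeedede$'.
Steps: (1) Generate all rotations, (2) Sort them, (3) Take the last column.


Rotations (sorted):
  0: $eeedede -> last char: e
  1: de$eeede -> last char: e
  2: dede$eee -> last char: e
  3: e$eeeded -> last char: d
  4: ede$eeed -> last char: d
  5: edede$ee -> last char: e
  6: eedede$e -> last char: e
  7: eeedede$ -> last char: $


BWT = eeeddee$


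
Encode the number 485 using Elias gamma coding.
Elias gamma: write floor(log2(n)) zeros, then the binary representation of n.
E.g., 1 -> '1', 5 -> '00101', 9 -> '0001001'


num_bits = floor(log2(485)) + 1 = 9
leading_zeros = num_bits - 1 = 8
binary(485) = 111100101

Elias gamma(485) = '00000000' + '111100101' = 00000000111100101 (17 bits)


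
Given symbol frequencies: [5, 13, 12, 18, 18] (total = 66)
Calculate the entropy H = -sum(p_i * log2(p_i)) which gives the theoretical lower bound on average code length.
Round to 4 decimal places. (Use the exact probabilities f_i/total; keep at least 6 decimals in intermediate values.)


Per-symbol terms -p_i * log2(p_i) with p_i = f_i/66:
  p = 5/66 = 0.075758: log2(p) = -3.722466, -p*log2(p) = 0.282005
  p = 13/66 = 0.196970: log2(p) = -2.343954, -p*log2(p) = 0.461688
  p = 12/66 = 0.181818: log2(p) = -2.459432, -p*log2(p) = 0.447169
  p = 18/66 = 0.272727: log2(p) = -1.874469, -p*log2(p) = 0.511219
  p = 18/66 = 0.272727: log2(p) = -1.874469, -p*log2(p) = 0.511219
H = 0.282005 + 0.461688 + 0.447169 + 0.511219 + 0.511219 = 2.213300

H = 2.2133 bits/symbol


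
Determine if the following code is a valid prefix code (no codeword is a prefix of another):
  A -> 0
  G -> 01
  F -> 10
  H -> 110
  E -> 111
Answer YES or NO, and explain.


Checking each pair (does one codeword prefix another?):
  A='0' vs G='01': prefix -- VIOLATION

NO -- this is NOT a valid prefix code. A (0) is a prefix of G (01).


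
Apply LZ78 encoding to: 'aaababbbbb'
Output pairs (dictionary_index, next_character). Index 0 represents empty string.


LZ78 encoding steps:
Dictionary: {0: ''}
Step 1: w='' (idx 0), next='a' -> output (0, 'a'), add 'a' as idx 1
Step 2: w='a' (idx 1), next='a' -> output (1, 'a'), add 'aa' as idx 2
Step 3: w='' (idx 0), next='b' -> output (0, 'b'), add 'b' as idx 3
Step 4: w='a' (idx 1), next='b' -> output (1, 'b'), add 'ab' as idx 4
Step 5: w='b' (idx 3), next='b' -> output (3, 'b'), add 'bb' as idx 5
Step 6: w='bb' (idx 5), end of input -> output (5, '')


Encoded: [(0, 'a'), (1, 'a'), (0, 'b'), (1, 'b'), (3, 'b'), (5, '')]


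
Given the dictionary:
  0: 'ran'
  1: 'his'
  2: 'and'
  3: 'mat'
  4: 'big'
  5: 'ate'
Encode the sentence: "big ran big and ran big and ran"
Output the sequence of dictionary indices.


Look up each word in the dictionary:
  'big' -> 4
  'ran' -> 0
  'big' -> 4
  'and' -> 2
  'ran' -> 0
  'big' -> 4
  'and' -> 2
  'ran' -> 0

Encoded: [4, 0, 4, 2, 0, 4, 2, 0]


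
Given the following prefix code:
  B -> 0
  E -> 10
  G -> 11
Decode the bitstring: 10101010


Decoding step by step:
Bits 10 -> E
Bits 10 -> E
Bits 10 -> E
Bits 10 -> E


Decoded message: EEEE


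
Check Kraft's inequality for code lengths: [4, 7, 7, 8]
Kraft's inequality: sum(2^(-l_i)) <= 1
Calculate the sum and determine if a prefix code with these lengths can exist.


Sum = 2^(-4) + 2^(-7) + 2^(-7) + 2^(-8)
    = 0.0625 + 0.0078125 + 0.0078125 + 0.00390625
    = 21/256 = 0.08203125
Since 0.08203125 <= 1, Kraft's inequality IS satisfied.
A prefix code with these lengths CAN exist.

Kraft sum = 0.08203125. Satisfied.


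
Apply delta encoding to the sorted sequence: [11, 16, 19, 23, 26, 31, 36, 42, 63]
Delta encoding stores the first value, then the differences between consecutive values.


First value: 11
Deltas:
  16 - 11 = 5
  19 - 16 = 3
  23 - 19 = 4
  26 - 23 = 3
  31 - 26 = 5
  36 - 31 = 5
  42 - 36 = 6
  63 - 42 = 21


Delta encoded: [11, 5, 3, 4, 3, 5, 5, 6, 21]
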